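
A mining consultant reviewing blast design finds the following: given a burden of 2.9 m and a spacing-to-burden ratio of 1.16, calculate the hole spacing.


Spacing = burden * ratio
= 2.9 * 1.16
= 3.364 m

3.364 m


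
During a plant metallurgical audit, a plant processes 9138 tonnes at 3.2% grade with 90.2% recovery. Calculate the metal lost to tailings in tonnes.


Total metal in feed:
= 9138 * 3.2 / 100 = 292.416 tonnes
Metal recovered:
= 292.416 * 90.2 / 100 = 263.759232 tonnes
Metal lost to tailings:
= 292.416 - 263.759232
= 28.6568 tonnes

28.6568 tonnes


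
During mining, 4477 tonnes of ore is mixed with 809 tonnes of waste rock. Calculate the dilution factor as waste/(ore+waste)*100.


Total material = ore + waste
= 4477 + 809 = 5286 tonnes
Dilution = waste / total * 100
= 809 / 5286 * 100
= 0.1530457813 * 100
= 15.3046%

15.3046%


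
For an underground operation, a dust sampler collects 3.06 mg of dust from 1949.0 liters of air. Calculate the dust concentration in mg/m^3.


1.57 mg/m^3

Convert liters to m^3: 1 m^3 = 1000 L
Concentration = mass / volume * 1000
= 3.06 / 1949.0 * 1000
= 0.001570035916 * 1000
= 1.57 mg/m^3


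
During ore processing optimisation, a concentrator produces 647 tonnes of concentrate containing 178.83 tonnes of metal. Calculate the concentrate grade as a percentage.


27.6399%

Grade = (metal in concentrate / concentrate mass) * 100
= (178.83 / 647) * 100
= 0.2763987635 * 100
= 27.6399%


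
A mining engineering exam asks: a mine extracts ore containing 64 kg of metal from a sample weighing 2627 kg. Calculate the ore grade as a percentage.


Ore grade = (metal mass / ore mass) * 100
= (64 / 2627) * 100
= 0.02436239056 * 100
= 2.4362%

2.4362%


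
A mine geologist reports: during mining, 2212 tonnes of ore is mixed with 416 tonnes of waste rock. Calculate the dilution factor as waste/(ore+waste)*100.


15.8295%

Total material = ore + waste
= 2212 + 416 = 2628 tonnes
Dilution = waste / total * 100
= 416 / 2628 * 100
= 0.1582952816 * 100
= 15.8295%


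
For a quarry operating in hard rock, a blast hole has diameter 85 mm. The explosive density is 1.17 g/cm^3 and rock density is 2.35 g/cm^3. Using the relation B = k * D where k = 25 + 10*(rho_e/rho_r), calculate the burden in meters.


2.5482 m

First, compute k:
rho_e / rho_r = 1.17 / 2.35 = 0.4978723404
k = 25 + 10 * 0.4978723404 = 29.9787234
Then, compute burden:
B = k * D / 1000 = 29.9787234 * 85 / 1000
= 2548.191489 / 1000
= 2.5482 m


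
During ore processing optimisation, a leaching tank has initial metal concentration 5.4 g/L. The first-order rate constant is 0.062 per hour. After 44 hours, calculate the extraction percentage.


93.465%

Compute the exponent:
-k * t = -0.062 * 44 = -2.728
Remaining concentration:
C = 5.4 * exp(-2.728)
= 5.4 * 0.06534985877
= 0.3528892374 g/L
Extracted = 5.4 - 0.3528892374 = 5.047110763 g/L
Extraction % = 5.047110763 / 5.4 * 100
= 93.465%


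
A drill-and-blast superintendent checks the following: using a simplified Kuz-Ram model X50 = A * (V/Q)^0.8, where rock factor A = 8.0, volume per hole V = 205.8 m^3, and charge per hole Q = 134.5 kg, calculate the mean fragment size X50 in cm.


11.2426 cm

Compute V/Q:
V/Q = 205.8 / 134.5 = 1.530111524
Raise to the power 0.8:
(V/Q)^0.8 = 1.530111524^0.8 = 1.40533049
Multiply by A:
X50 = 8.0 * 1.40533049
= 11.2426 cm


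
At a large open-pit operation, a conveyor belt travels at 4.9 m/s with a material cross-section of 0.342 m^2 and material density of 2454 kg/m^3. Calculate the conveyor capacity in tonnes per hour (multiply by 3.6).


14804.6875 t/h

Volumetric flow = speed * area
= 4.9 * 0.342 = 1.6758 m^3/s
Mass flow = volumetric * density
= 1.6758 * 2454 = 4112.4132 kg/s
Convert to t/h: multiply by 3.6
Capacity = 4112.4132 * 3.6
= 14804.6875 t/h


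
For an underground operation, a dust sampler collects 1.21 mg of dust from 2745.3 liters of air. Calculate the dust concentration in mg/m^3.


Convert liters to m^3: 1 m^3 = 1000 L
Concentration = mass / volume * 1000
= 1.21 / 2745.3 * 1000
= 0.0004407532874 * 1000
= 0.4408 mg/m^3

0.4408 mg/m^3


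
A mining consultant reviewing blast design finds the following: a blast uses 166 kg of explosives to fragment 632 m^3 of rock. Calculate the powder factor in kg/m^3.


Powder factor = explosive mass / rock volume
= 166 / 632
= 0.2627 kg/m^3

0.2627 kg/m^3


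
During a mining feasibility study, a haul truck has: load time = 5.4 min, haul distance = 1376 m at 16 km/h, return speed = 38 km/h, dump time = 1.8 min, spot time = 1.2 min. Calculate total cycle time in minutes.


Convert haul speed to m/min: 16 * 1000/60 = 266.6666667 m/min
Haul time = 1376 / 266.6666667 = 5.16 min
Convert return speed to m/min: 38 * 1000/60 = 633.3333333 m/min
Return time = 1376 / 633.3333333 = 2.172631579 min
Total cycle time:
= 5.4 + 5.16 + 1.8 + 2.172631579 + 1.2
= 15.7326 min

15.7326 min


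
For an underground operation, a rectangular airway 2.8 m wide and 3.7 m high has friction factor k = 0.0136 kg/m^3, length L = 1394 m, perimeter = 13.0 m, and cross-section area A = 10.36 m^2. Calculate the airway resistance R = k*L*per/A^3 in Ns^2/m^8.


Compute the numerator:
k * L * per = 0.0136 * 1394 * 13.0
= 246.4592
Compute the denominator:
A^3 = 10.36^3 = 1111.934656
Resistance:
R = 246.4592 / 1111.934656
= 0.2216 Ns^2/m^8

0.2216 Ns^2/m^8


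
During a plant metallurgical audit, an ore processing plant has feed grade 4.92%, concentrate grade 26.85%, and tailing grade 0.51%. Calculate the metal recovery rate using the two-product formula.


91.3697%

Using the two-product formula:
R = 100 * c * (f - t) / (f * (c - t))
Numerator = 100 * 26.85 * (4.92 - 0.51)
= 100 * 26.85 * 4.41
= 11840.85
Denominator = 4.92 * (26.85 - 0.51)
= 4.92 * 26.34
= 129.5928
R = 11840.85 / 129.5928
= 91.3697%


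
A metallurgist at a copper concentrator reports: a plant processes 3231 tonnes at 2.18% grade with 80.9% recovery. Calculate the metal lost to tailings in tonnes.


Total metal in feed:
= 3231 * 2.18 / 100 = 70.4358 tonnes
Metal recovered:
= 70.4358 * 80.9 / 100 = 56.9825622 tonnes
Metal lost to tailings:
= 70.4358 - 56.9825622
= 13.4532 tonnes

13.4532 tonnes


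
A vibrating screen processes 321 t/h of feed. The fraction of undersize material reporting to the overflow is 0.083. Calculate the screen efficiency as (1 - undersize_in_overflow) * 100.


91.7%

Screen efficiency = (1 - fraction of undersize in overflow) * 100
= (1 - 0.083) * 100
= 0.917 * 100
= 91.7%


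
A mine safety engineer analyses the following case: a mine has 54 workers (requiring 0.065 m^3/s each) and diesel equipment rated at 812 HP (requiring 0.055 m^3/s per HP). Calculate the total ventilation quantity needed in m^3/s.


Airflow for workers:
Q_people = 54 * 0.065 = 3.51 m^3/s
Airflow for diesel equipment:
Q_diesel = 812 * 0.055 = 44.66 m^3/s
Total ventilation:
Q_total = 3.51 + 44.66
= 48.17 m^3/s

48.17 m^3/s


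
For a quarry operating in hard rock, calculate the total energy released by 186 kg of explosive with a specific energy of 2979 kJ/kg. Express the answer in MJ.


Energy = mass * specific_energy / 1000
= 186 * 2979 / 1000
= 554094 / 1000
= 554.094 MJ

554.094 MJ


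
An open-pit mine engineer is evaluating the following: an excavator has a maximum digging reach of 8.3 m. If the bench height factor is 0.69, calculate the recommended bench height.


5.727 m

Bench height = reach * factor
= 8.3 * 0.69
= 5.727 m


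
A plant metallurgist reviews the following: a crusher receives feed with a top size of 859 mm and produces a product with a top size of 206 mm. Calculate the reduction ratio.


Reduction ratio = feed size / product size
= 859 / 206
= 4.1699

4.1699


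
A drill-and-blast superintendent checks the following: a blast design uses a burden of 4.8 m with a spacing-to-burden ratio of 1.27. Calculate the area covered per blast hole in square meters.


29.2608 m^2

First, find the spacing:
Spacing = burden * ratio = 4.8 * 1.27
= 6.096 m
Then, calculate the area:
Area = burden * spacing = 4.8 * 6.096
= 29.2608 m^2


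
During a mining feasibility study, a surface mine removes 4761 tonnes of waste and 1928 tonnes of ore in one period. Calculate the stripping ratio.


Stripping ratio = waste tonnage / ore tonnage
= 4761 / 1928
= 2.4694

2.4694


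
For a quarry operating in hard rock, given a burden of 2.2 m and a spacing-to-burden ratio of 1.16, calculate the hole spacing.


Spacing = burden * ratio
= 2.2 * 1.16
= 2.552 m

2.552 m


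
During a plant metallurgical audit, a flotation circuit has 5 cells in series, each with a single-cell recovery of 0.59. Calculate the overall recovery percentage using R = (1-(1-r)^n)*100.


Complement of single-cell recovery:
1 - r = 1 - 0.59 = 0.41
Raise to power n:
(1 - r)^5 = 0.41^5 = 0.0115856201
Overall recovery:
R = (1 - 0.0115856201) * 100
= 98.8414%

98.8414%


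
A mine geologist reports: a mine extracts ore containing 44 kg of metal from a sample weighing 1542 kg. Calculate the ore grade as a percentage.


2.8534%

Ore grade = (metal mass / ore mass) * 100
= (44 / 1542) * 100
= 0.02853437095 * 100
= 2.8534%


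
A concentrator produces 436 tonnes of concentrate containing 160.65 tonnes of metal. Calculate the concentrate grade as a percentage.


36.8463%

Grade = (metal in concentrate / concentrate mass) * 100
= (160.65 / 436) * 100
= 0.3684633028 * 100
= 36.8463%


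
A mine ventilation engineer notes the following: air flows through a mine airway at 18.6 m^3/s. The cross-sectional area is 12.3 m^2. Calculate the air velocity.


Velocity = flow rate / cross-sectional area
= 18.6 / 12.3
= 1.5122 m/s

1.5122 m/s


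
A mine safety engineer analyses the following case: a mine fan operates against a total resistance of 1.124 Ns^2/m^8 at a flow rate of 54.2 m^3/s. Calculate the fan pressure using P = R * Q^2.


Compute Q^2:
Q^2 = 54.2^2 = 2937.64
Compute pressure:
P = R * Q^2 = 1.124 * 2937.64
= 3301.9074 Pa

3301.9074 Pa


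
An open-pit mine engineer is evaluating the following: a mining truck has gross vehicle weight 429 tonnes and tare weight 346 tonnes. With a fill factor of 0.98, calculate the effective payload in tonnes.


81.34 tonnes

Maximum payload = gross - tare
= 429 - 346 = 83 tonnes
Effective payload = max payload * fill factor
= 83 * 0.98
= 81.34 tonnes


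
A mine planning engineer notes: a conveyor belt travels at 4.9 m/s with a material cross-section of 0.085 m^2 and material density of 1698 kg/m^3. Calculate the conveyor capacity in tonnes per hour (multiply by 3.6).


Volumetric flow = speed * area
= 4.9 * 0.085 = 0.4165 m^3/s
Mass flow = volumetric * density
= 0.4165 * 1698 = 707.217 kg/s
Convert to t/h: multiply by 3.6
Capacity = 707.217 * 3.6
= 2545.9812 t/h

2545.9812 t/h


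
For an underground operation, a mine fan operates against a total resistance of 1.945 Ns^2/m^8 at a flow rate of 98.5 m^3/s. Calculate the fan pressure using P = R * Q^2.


18870.8763 Pa

Compute Q^2:
Q^2 = 98.5^2 = 9702.25
Compute pressure:
P = R * Q^2 = 1.945 * 9702.25
= 18870.8763 Pa


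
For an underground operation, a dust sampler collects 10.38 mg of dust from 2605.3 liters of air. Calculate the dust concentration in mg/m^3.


3.9842 mg/m^3

Convert liters to m^3: 1 m^3 = 1000 L
Concentration = mass / volume * 1000
= 10.38 / 2605.3 * 1000
= 0.003984186082 * 1000
= 3.9842 mg/m^3


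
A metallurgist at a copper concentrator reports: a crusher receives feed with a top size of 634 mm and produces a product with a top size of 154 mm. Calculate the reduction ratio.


Reduction ratio = feed size / product size
= 634 / 154
= 4.1169

4.1169


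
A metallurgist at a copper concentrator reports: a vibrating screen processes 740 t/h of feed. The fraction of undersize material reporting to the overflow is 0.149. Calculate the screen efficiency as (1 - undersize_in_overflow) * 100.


Screen efficiency = (1 - fraction of undersize in overflow) * 100
= (1 - 0.149) * 100
= 0.851 * 100
= 85.1%

85.1%


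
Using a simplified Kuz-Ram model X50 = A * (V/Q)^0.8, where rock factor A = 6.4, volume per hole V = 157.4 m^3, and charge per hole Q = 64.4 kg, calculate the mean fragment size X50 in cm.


Compute V/Q:
V/Q = 157.4 / 64.4 = 2.444099379
Raise to the power 0.8:
(V/Q)^0.8 = 2.444099379^0.8 = 2.044066819
Multiply by A:
X50 = 6.4 * 2.044066819
= 13.082 cm

13.082 cm


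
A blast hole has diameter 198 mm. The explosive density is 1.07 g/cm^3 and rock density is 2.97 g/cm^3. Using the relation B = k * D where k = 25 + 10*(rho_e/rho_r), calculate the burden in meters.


5.6633 m

First, compute k:
rho_e / rho_r = 1.07 / 2.97 = 0.3602693603
k = 25 + 10 * 0.3602693603 = 28.6026936
Then, compute burden:
B = k * D / 1000 = 28.6026936 * 198 / 1000
= 5663.333333 / 1000
= 5.6633 m


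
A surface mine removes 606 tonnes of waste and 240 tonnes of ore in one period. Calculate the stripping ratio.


2.525

Stripping ratio = waste tonnage / ore tonnage
= 606 / 240
= 2.525


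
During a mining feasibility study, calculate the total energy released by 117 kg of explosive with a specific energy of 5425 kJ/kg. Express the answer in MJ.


Energy = mass * specific_energy / 1000
= 117 * 5425 / 1000
= 634725 / 1000
= 634.725 MJ

634.725 MJ


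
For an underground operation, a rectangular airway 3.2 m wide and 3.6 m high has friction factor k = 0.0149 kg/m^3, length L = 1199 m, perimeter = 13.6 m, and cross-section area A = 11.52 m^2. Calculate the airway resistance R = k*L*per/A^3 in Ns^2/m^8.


0.1589 Ns^2/m^8

Compute the numerator:
k * L * per = 0.0149 * 1199 * 13.6
= 242.96536
Compute the denominator:
A^3 = 11.52^3 = 1528.823808
Resistance:
R = 242.96536 / 1528.823808
= 0.1589 Ns^2/m^8


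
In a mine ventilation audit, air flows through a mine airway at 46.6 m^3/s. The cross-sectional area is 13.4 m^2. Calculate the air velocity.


3.4776 m/s

Velocity = flow rate / cross-sectional area
= 46.6 / 13.4
= 3.4776 m/s


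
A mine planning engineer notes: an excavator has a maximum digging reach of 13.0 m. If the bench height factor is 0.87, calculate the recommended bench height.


Bench height = reach * factor
= 13.0 * 0.87
= 11.31 m

11.31 m


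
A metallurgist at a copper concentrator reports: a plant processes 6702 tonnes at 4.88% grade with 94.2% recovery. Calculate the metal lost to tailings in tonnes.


18.9693 tonnes

Total metal in feed:
= 6702 * 4.88 / 100 = 327.0576 tonnes
Metal recovered:
= 327.0576 * 94.2 / 100 = 308.0882592 tonnes
Metal lost to tailings:
= 327.0576 - 308.0882592
= 18.9693 tonnes


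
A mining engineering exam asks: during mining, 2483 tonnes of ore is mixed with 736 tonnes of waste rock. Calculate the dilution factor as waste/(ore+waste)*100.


Total material = ore + waste
= 2483 + 736 = 3219 tonnes
Dilution = waste / total * 100
= 736 / 3219 * 100
= 0.2286424355 * 100
= 22.8642%

22.8642%


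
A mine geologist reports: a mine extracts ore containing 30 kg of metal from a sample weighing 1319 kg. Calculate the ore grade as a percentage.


Ore grade = (metal mass / ore mass) * 100
= (30 / 1319) * 100
= 0.02274450341 * 100
= 2.2745%

2.2745%


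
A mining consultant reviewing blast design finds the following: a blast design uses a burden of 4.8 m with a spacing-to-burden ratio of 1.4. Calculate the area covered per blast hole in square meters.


32.256 m^2

First, find the spacing:
Spacing = burden * ratio = 4.8 * 1.4
= 6.72 m
Then, calculate the area:
Area = burden * spacing = 4.8 * 6.72
= 32.256 m^2


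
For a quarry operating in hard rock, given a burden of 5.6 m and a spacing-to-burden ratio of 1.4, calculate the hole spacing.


7.84 m

Spacing = burden * ratio
= 5.6 * 1.4
= 7.84 m


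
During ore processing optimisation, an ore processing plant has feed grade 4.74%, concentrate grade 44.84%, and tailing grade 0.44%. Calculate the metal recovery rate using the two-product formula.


91.6163%

Using the two-product formula:
R = 100 * c * (f - t) / (f * (c - t))
Numerator = 100 * 44.84 * (4.74 - 0.44)
= 100 * 44.84 * 4.3
= 19281.2
Denominator = 4.74 * (44.84 - 0.44)
= 4.74 * 44.4
= 210.456
R = 19281.2 / 210.456
= 91.6163%


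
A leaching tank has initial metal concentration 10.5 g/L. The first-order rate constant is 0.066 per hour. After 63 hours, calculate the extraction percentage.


98.4361%

Compute the exponent:
-k * t = -0.066 * 63 = -4.158
Remaining concentration:
C = 10.5 * exp(-4.158)
= 10.5 * 0.01563880427
= 0.1642074449 g/L
Extracted = 10.5 - 0.1642074449 = 10.33579256 g/L
Extraction % = 10.33579256 / 10.5 * 100
= 98.4361%


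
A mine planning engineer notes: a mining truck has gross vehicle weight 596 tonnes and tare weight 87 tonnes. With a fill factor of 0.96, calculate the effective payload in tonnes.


488.64 tonnes

Maximum payload = gross - tare
= 596 - 87 = 509 tonnes
Effective payload = max payload * fill factor
= 509 * 0.96
= 488.64 tonnes


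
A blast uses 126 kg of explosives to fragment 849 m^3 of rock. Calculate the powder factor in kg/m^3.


0.1484 kg/m^3

Powder factor = explosive mass / rock volume
= 126 / 849
= 0.1484 kg/m^3


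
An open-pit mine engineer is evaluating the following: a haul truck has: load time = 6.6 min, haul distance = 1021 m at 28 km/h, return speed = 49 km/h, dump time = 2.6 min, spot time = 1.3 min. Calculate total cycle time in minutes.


Convert haul speed to m/min: 28 * 1000/60 = 466.6666667 m/min
Haul time = 1021 / 466.6666667 = 2.187857143 min
Convert return speed to m/min: 49 * 1000/60 = 816.6666667 m/min
Return time = 1021 / 816.6666667 = 1.250204082 min
Total cycle time:
= 6.6 + 2.187857143 + 2.6 + 1.250204082 + 1.3
= 13.9381 min

13.9381 min


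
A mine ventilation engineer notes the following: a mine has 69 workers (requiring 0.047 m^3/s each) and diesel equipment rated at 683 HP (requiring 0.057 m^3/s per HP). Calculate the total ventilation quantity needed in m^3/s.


Airflow for workers:
Q_people = 69 * 0.047 = 3.243 m^3/s
Airflow for diesel equipment:
Q_diesel = 683 * 0.057 = 38.931 m^3/s
Total ventilation:
Q_total = 3.243 + 38.931
= 42.174 m^3/s

42.174 m^3/s


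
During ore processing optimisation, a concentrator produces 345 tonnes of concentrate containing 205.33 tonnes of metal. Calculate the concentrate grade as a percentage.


59.5159%

Grade = (metal in concentrate / concentrate mass) * 100
= (205.33 / 345) * 100
= 0.5951594203 * 100
= 59.5159%


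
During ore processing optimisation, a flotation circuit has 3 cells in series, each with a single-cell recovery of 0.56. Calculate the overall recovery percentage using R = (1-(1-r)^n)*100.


91.4816%

Complement of single-cell recovery:
1 - r = 1 - 0.56 = 0.44
Raise to power n:
(1 - r)^3 = 0.44^3 = 0.085184
Overall recovery:
R = (1 - 0.085184) * 100
= 91.4816%


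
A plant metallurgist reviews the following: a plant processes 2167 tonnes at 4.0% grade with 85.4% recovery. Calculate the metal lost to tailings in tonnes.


Total metal in feed:
= 2167 * 4.0 / 100 = 86.68 tonnes
Metal recovered:
= 86.68 * 85.4 / 100 = 74.02472 tonnes
Metal lost to tailings:
= 86.68 - 74.02472
= 12.6553 tonnes

12.6553 tonnes


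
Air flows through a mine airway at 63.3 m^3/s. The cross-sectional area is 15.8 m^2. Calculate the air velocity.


4.0063 m/s

Velocity = flow rate / cross-sectional area
= 63.3 / 15.8
= 4.0063 m/s


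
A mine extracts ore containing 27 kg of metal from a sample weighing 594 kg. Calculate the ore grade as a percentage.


4.5455%

Ore grade = (metal mass / ore mass) * 100
= (27 / 594) * 100
= 0.04545454545 * 100
= 4.5455%


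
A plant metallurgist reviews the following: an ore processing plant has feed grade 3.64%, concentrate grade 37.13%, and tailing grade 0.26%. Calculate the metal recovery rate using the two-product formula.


Using the two-product formula:
R = 100 * c * (f - t) / (f * (c - t))
Numerator = 100 * 37.13 * (3.64 - 0.26)
= 100 * 37.13 * 3.38
= 12549.94
Denominator = 3.64 * (37.13 - 0.26)
= 3.64 * 36.87
= 134.2068
R = 12549.94 / 134.2068
= 93.512%

93.512%


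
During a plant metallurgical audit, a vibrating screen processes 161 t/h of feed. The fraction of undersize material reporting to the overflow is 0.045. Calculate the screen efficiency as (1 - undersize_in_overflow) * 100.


Screen efficiency = (1 - fraction of undersize in overflow) * 100
= (1 - 0.045) * 100
= 0.955 * 100
= 95.5%

95.5%


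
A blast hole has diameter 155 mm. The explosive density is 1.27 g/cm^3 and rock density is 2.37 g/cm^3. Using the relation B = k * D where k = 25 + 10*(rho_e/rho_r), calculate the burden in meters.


4.7056 m

First, compute k:
rho_e / rho_r = 1.27 / 2.37 = 0.5358649789
k = 25 + 10 * 0.5358649789 = 30.35864979
Then, compute burden:
B = k * D / 1000 = 30.35864979 * 155 / 1000
= 4705.590717 / 1000
= 4.7056 m


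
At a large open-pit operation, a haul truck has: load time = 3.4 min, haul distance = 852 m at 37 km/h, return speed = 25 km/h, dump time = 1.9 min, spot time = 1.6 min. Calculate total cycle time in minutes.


Convert haul speed to m/min: 37 * 1000/60 = 616.6666667 m/min
Haul time = 852 / 616.6666667 = 1.381621622 min
Convert return speed to m/min: 25 * 1000/60 = 416.6666667 m/min
Return time = 852 / 416.6666667 = 2.0448 min
Total cycle time:
= 3.4 + 1.381621622 + 1.9 + 2.0448 + 1.6
= 10.3264 min

10.3264 min


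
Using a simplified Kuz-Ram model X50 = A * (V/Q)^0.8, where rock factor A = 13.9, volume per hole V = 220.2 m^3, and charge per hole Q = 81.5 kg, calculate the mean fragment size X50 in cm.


30.7852 cm

Compute V/Q:
V/Q = 220.2 / 81.5 = 2.701840491
Raise to the power 0.8:
(V/Q)^0.8 = 2.701840491^0.8 = 2.214765576
Multiply by A:
X50 = 13.9 * 2.214765576
= 30.7852 cm


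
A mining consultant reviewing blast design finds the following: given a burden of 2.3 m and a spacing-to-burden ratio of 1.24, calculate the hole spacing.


Spacing = burden * ratio
= 2.3 * 1.24
= 2.852 m

2.852 m


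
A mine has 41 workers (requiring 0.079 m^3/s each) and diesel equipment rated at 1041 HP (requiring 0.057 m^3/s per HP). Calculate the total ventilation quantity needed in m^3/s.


Airflow for workers:
Q_people = 41 * 0.079 = 3.239 m^3/s
Airflow for diesel equipment:
Q_diesel = 1041 * 0.057 = 59.337 m^3/s
Total ventilation:
Q_total = 3.239 + 59.337
= 62.576 m^3/s

62.576 m^3/s


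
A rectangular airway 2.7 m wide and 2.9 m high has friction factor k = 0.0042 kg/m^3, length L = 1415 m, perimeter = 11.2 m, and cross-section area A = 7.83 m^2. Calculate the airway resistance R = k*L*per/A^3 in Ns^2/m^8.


Compute the numerator:
k * L * per = 0.0042 * 1415 * 11.2
= 66.5616
Compute the denominator:
A^3 = 7.83^3 = 480.048687
Resistance:
R = 66.5616 / 480.048687
= 0.1387 Ns^2/m^8

0.1387 Ns^2/m^8


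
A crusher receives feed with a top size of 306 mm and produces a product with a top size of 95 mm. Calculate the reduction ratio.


3.2211

Reduction ratio = feed size / product size
= 306 / 95
= 3.2211


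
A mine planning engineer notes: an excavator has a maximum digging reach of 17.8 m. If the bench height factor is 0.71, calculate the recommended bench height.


12.638 m

Bench height = reach * factor
= 17.8 * 0.71
= 12.638 m


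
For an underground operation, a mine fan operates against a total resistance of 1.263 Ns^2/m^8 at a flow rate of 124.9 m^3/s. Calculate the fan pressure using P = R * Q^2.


Compute Q^2:
Q^2 = 124.9^2 = 15600.01
Compute pressure:
P = R * Q^2 = 1.263 * 15600.01
= 19702.8126 Pa

19702.8126 Pa


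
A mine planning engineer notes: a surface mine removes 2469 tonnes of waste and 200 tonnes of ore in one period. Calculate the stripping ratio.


12.345

Stripping ratio = waste tonnage / ore tonnage
= 2469 / 200
= 12.345


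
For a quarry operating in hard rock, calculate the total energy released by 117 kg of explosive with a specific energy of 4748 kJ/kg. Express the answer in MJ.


Energy = mass * specific_energy / 1000
= 117 * 4748 / 1000
= 555516 / 1000
= 555.516 MJ

555.516 MJ


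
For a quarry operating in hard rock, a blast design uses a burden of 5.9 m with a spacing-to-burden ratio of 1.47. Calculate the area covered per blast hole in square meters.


51.1707 m^2

First, find the spacing:
Spacing = burden * ratio = 5.9 * 1.47
= 8.673 m
Then, calculate the area:
Area = burden * spacing = 5.9 * 8.673
= 51.1707 m^2


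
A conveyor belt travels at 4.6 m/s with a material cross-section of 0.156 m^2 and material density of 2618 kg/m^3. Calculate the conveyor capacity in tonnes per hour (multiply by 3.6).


6763.2365 t/h

Volumetric flow = speed * area
= 4.6 * 0.156 = 0.7176 m^3/s
Mass flow = volumetric * density
= 0.7176 * 2618 = 1878.6768 kg/s
Convert to t/h: multiply by 3.6
Capacity = 1878.6768 * 3.6
= 6763.2365 t/h


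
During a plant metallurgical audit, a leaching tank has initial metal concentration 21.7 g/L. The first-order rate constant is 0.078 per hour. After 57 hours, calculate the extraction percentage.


Compute the exponent:
-k * t = -0.078 * 57 = -4.446
Remaining concentration:
C = 21.7 * exp(-4.446)
= 21.7 * 0.01172537479
= 0.254440633 g/L
Extracted = 21.7 - 0.254440633 = 21.44555937 g/L
Extraction % = 21.44555937 / 21.7 * 100
= 98.8275%

98.8275%


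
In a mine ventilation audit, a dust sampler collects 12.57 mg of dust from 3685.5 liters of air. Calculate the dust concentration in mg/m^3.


Convert liters to m^3: 1 m^3 = 1000 L
Concentration = mass / volume * 1000
= 12.57 / 3685.5 * 1000
= 0.003410663411 * 1000
= 3.4107 mg/m^3

3.4107 mg/m^3


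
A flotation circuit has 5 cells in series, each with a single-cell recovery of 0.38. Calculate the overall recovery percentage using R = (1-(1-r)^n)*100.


90.8387%

Complement of single-cell recovery:
1 - r = 1 - 0.38 = 0.62
Raise to power n:
(1 - r)^5 = 0.62^5 = 0.0916132832
Overall recovery:
R = (1 - 0.0916132832) * 100
= 90.8387%


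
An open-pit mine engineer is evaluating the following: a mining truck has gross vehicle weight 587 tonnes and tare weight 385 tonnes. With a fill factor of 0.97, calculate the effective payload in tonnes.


Maximum payload = gross - tare
= 587 - 385 = 202 tonnes
Effective payload = max payload * fill factor
= 202 * 0.97
= 195.94 tonnes

195.94 tonnes


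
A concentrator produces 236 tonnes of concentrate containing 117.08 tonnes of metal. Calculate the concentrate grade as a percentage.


49.6102%

Grade = (metal in concentrate / concentrate mass) * 100
= (117.08 / 236) * 100
= 0.4961016949 * 100
= 49.6102%


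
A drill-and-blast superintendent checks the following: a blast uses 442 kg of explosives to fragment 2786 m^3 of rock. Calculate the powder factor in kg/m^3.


Powder factor = explosive mass / rock volume
= 442 / 2786
= 0.1587 kg/m^3

0.1587 kg/m^3


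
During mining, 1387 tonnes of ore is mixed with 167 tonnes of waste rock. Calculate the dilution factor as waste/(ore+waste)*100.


Total material = ore + waste
= 1387 + 167 = 1554 tonnes
Dilution = waste / total * 100
= 167 / 1554 * 100
= 0.1074646075 * 100
= 10.7465%

10.7465%


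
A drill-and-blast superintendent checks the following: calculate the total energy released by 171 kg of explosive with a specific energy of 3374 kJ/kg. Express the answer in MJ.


Energy = mass * specific_energy / 1000
= 171 * 3374 / 1000
= 576954 / 1000
= 576.954 MJ

576.954 MJ


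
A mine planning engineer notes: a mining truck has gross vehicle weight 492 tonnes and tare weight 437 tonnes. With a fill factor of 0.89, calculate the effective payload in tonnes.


Maximum payload = gross - tare
= 492 - 437 = 55 tonnes
Effective payload = max payload * fill factor
= 55 * 0.89
= 48.95 tonnes

48.95 tonnes


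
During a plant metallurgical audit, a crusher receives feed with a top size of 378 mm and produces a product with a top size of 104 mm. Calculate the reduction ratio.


Reduction ratio = feed size / product size
= 378 / 104
= 3.6346

3.6346


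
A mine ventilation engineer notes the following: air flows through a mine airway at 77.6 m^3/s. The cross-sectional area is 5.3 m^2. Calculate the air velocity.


14.6415 m/s

Velocity = flow rate / cross-sectional area
= 77.6 / 5.3
= 14.6415 m/s


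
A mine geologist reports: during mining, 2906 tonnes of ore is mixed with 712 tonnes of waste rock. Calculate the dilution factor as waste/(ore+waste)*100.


19.6794%

Total material = ore + waste
= 2906 + 712 = 3618 tonnes
Dilution = waste / total * 100
= 712 / 3618 * 100
= 0.1967938087 * 100
= 19.6794%


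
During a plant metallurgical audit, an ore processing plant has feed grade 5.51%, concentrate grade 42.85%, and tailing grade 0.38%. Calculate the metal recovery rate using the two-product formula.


Using the two-product formula:
R = 100 * c * (f - t) / (f * (c - t))
Numerator = 100 * 42.85 * (5.51 - 0.38)
= 100 * 42.85 * 5.13
= 21982.05
Denominator = 5.51 * (42.85 - 0.38)
= 5.51 * 42.47
= 234.0097
R = 21982.05 / 234.0097
= 93.9365%

93.9365%


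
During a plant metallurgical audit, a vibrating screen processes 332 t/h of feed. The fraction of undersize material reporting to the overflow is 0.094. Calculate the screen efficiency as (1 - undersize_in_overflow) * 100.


Screen efficiency = (1 - fraction of undersize in overflow) * 100
= (1 - 0.094) * 100
= 0.906 * 100
= 90.6%

90.6%


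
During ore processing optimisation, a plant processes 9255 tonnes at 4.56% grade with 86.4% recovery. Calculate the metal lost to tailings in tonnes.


57.3958 tonnes

Total metal in feed:
= 9255 * 4.56 / 100 = 422.028 tonnes
Metal recovered:
= 422.028 * 86.4 / 100 = 364.632192 tonnes
Metal lost to tailings:
= 422.028 - 364.632192
= 57.3958 tonnes


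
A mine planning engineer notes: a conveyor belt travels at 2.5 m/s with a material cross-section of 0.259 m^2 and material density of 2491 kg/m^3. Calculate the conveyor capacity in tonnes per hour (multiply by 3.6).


5806.521 t/h

Volumetric flow = speed * area
= 2.5 * 0.259 = 0.6475 m^3/s
Mass flow = volumetric * density
= 0.6475 * 2491 = 1612.9225 kg/s
Convert to t/h: multiply by 3.6
Capacity = 1612.9225 * 3.6
= 5806.521 t/h


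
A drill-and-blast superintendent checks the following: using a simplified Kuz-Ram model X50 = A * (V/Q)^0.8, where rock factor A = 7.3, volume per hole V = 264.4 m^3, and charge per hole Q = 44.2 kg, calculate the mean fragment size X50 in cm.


30.5347 cm

Compute V/Q:
V/Q = 264.4 / 44.2 = 5.981900452
Raise to the power 0.8:
(V/Q)^0.8 = 5.981900452^0.8 = 4.182840893
Multiply by A:
X50 = 7.3 * 4.182840893
= 30.5347 cm


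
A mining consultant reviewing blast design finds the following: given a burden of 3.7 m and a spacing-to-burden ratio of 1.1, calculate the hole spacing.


Spacing = burden * ratio
= 3.7 * 1.1
= 4.07 m

4.07 m


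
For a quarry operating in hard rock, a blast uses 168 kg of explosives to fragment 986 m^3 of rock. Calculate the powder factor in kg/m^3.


Powder factor = explosive mass / rock volume
= 168 / 986
= 0.1704 kg/m^3

0.1704 kg/m^3


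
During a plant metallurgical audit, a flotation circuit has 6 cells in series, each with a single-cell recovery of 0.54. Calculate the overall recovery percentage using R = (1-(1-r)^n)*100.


99.0526%

Complement of single-cell recovery:
1 - r = 1 - 0.54 = 0.46
Raise to power n:
(1 - r)^6 = 0.46^6 = 0.009474296896
Overall recovery:
R = (1 - 0.009474296896) * 100
= 99.0526%


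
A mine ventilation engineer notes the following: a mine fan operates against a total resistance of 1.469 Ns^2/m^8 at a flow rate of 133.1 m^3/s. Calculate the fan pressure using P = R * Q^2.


Compute Q^2:
Q^2 = 133.1^2 = 17715.61
Compute pressure:
P = R * Q^2 = 1.469 * 17715.61
= 26024.2311 Pa

26024.2311 Pa


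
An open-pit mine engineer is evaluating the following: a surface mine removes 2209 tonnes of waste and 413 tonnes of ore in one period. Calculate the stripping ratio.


Stripping ratio = waste tonnage / ore tonnage
= 2209 / 413
= 5.3487

5.3487


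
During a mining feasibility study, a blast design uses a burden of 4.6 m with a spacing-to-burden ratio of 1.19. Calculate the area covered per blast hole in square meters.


25.1804 m^2

First, find the spacing:
Spacing = burden * ratio = 4.6 * 1.19
= 5.474 m
Then, calculate the area:
Area = burden * spacing = 4.6 * 5.474
= 25.1804 m^2


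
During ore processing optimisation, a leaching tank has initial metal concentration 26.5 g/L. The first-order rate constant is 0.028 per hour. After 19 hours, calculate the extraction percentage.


Compute the exponent:
-k * t = -0.028 * 19 = -0.532
Remaining concentration:
C = 26.5 * exp(-0.532)
= 26.5 * 0.5874289362
= 15.56686681 g/L
Extracted = 26.5 - 15.56686681 = 10.93313319 g/L
Extraction % = 10.93313319 / 26.5 * 100
= 41.2571%

41.2571%


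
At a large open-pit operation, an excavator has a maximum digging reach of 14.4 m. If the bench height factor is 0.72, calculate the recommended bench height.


Bench height = reach * factor
= 14.4 * 0.72
= 10.368 m

10.368 m


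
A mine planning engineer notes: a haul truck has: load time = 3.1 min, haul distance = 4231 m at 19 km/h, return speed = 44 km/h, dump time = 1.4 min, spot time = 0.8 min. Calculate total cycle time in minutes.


24.4306 min

Convert haul speed to m/min: 19 * 1000/60 = 316.6666667 m/min
Haul time = 4231 / 316.6666667 = 13.36105263 min
Convert return speed to m/min: 44 * 1000/60 = 733.3333333 m/min
Return time = 4231 / 733.3333333 = 5.769545455 min
Total cycle time:
= 3.1 + 13.36105263 + 1.4 + 5.769545455 + 0.8
= 24.4306 min


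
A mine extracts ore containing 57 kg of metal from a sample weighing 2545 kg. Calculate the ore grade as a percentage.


2.2397%

Ore grade = (metal mass / ore mass) * 100
= (57 / 2545) * 100
= 0.02239685658 * 100
= 2.2397%


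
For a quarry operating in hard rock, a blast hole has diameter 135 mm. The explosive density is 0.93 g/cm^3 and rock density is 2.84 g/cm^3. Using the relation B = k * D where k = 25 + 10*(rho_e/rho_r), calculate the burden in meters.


First, compute k:
rho_e / rho_r = 0.93 / 2.84 = 0.3274647887
k = 25 + 10 * 0.3274647887 = 28.27464789
Then, compute burden:
B = k * D / 1000 = 28.27464789 * 135 / 1000
= 3817.077465 / 1000
= 3.8171 m

3.8171 m


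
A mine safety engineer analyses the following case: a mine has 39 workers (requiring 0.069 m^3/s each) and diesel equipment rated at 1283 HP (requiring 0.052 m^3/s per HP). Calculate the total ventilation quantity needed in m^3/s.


69.407 m^3/s

Airflow for workers:
Q_people = 39 * 0.069 = 2.691 m^3/s
Airflow for diesel equipment:
Q_diesel = 1283 * 0.052 = 66.716 m^3/s
Total ventilation:
Q_total = 2.691 + 66.716
= 69.407 m^3/s


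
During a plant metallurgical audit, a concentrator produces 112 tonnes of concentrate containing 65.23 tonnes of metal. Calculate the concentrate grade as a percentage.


58.2411%

Grade = (metal in concentrate / concentrate mass) * 100
= (65.23 / 112) * 100
= 0.5824107143 * 100
= 58.2411%


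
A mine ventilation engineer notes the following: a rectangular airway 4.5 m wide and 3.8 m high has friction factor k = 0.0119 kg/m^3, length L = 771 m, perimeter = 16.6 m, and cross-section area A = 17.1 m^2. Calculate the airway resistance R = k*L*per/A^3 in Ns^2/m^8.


0.0305 Ns^2/m^8

Compute the numerator:
k * L * per = 0.0119 * 771 * 16.6
= 152.30334
Compute the denominator:
A^3 = 17.1^3 = 5000.211
Resistance:
R = 152.30334 / 5000.211
= 0.0305 Ns^2/m^8


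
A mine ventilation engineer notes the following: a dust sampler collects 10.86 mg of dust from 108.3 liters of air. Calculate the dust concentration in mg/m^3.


Convert liters to m^3: 1 m^3 = 1000 L
Concentration = mass / volume * 1000
= 10.86 / 108.3 * 1000
= 0.1002770083 * 1000
= 100.277 mg/m^3

100.277 mg/m^3


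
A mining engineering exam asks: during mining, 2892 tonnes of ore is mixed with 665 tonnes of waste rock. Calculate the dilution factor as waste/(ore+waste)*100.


18.6955%

Total material = ore + waste
= 2892 + 665 = 3557 tonnes
Dilution = waste / total * 100
= 665 / 3557 * 100
= 0.1869552994 * 100
= 18.6955%


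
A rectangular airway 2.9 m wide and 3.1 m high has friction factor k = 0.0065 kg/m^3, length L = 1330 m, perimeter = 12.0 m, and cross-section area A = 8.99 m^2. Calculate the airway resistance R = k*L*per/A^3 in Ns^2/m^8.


0.1428 Ns^2/m^8

Compute the numerator:
k * L * per = 0.0065 * 1330 * 12.0
= 103.74
Compute the denominator:
A^3 = 8.99^3 = 726.572699
Resistance:
R = 103.74 / 726.572699
= 0.1428 Ns^2/m^8


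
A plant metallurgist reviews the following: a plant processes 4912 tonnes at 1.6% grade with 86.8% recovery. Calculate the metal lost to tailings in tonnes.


Total metal in feed:
= 4912 * 1.6 / 100 = 78.592 tonnes
Metal recovered:
= 78.592 * 86.8 / 100 = 68.217856 tonnes
Metal lost to tailings:
= 78.592 - 68.217856
= 10.3741 tonnes

10.3741 tonnes


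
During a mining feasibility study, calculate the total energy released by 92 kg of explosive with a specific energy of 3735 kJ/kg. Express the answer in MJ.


Energy = mass * specific_energy / 1000
= 92 * 3735 / 1000
= 343620 / 1000
= 343.62 MJ

343.62 MJ


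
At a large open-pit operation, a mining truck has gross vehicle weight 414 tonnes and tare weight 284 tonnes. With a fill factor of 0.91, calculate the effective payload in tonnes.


118.3 tonnes

Maximum payload = gross - tare
= 414 - 284 = 130 tonnes
Effective payload = max payload * fill factor
= 130 * 0.91
= 118.3 tonnes


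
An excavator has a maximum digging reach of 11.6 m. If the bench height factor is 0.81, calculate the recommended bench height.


Bench height = reach * factor
= 11.6 * 0.81
= 9.396 m

9.396 m


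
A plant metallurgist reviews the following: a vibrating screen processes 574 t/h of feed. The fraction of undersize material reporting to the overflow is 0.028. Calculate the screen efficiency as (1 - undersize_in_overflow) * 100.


Screen efficiency = (1 - fraction of undersize in overflow) * 100
= (1 - 0.028) * 100
= 0.972 * 100
= 97.2%

97.2%


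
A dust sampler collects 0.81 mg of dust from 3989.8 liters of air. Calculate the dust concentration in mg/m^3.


Convert liters to m^3: 1 m^3 = 1000 L
Concentration = mass / volume * 1000
= 0.81 / 3989.8 * 1000
= 0.0002030176951 * 1000
= 0.203 mg/m^3

0.203 mg/m^3


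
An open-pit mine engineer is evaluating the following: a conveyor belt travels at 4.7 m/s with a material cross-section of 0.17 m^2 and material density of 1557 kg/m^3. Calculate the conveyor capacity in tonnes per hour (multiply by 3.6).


Volumetric flow = speed * area
= 4.7 * 0.17 = 0.799 m^3/s
Mass flow = volumetric * density
= 0.799 * 1557 = 1244.043 kg/s
Convert to t/h: multiply by 3.6
Capacity = 1244.043 * 3.6
= 4478.5548 t/h

4478.5548 t/h


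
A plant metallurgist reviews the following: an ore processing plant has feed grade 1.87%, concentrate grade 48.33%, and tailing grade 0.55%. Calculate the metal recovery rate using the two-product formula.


Using the two-product formula:
R = 100 * c * (f - t) / (f * (c - t))
Numerator = 100 * 48.33 * (1.87 - 0.55)
= 100 * 48.33 * 1.32
= 6379.56
Denominator = 1.87 * (48.33 - 0.55)
= 1.87 * 47.78
= 89.3486
R = 6379.56 / 89.3486
= 71.4008%

71.4008%


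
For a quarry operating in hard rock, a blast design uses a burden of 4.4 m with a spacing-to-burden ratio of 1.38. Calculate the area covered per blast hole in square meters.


First, find the spacing:
Spacing = burden * ratio = 4.4 * 1.38
= 6.072 m
Then, calculate the area:
Area = burden * spacing = 4.4 * 6.072
= 26.7168 m^2

26.7168 m^2


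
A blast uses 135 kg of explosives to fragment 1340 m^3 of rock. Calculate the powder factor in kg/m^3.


0.1007 kg/m^3

Powder factor = explosive mass / rock volume
= 135 / 1340
= 0.1007 kg/m^3


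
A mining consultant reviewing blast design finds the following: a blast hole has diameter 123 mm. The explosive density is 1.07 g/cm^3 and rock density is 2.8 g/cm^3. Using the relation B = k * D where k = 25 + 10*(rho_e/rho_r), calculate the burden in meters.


3.545 m

First, compute k:
rho_e / rho_r = 1.07 / 2.8 = 0.3821428571
k = 25 + 10 * 0.3821428571 = 28.82142857
Then, compute burden:
B = k * D / 1000 = 28.82142857 * 123 / 1000
= 3545.035714 / 1000
= 3.545 m
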